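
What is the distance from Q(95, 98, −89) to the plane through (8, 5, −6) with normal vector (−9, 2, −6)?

9

The plane has equation n·(r − (8, 5, −6)) = 0, i.e. n·r = -26.
d = |(-9)·95 + 2·98 + (-6)·(-89) − (-26)| / √(81 + 4 + 36) = |-99| / 11 = 9.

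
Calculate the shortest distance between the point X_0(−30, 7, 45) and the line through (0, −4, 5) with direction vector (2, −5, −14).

Direction vector d = (2, −5, −14).
AP = (−30, 11, 40); AP·d = -675, |AP|² = 2621, |d|² = 225.
distance² = |AP|² − (AP·d)²/|d|² = 2621 − 455625/225 = 596, so the distance is 2√149.

2√149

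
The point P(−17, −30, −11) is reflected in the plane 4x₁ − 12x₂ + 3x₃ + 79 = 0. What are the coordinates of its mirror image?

n = (4, −12, 3), |n|² = 169, n·P − (-79) = 338, so t = 338/169 = 2.
Foot F = P − 2·n = (−25, −6, −17); the reflection is 2F − P = (−33, 18, −23).

(-33, 18, -23)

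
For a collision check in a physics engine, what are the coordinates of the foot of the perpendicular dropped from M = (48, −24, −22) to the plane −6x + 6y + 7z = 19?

The perpendicular from M has direction n = (−6, 6, 7): r = (48, −24, −22) + t(−6, 6, 7).
Substitute into the plane: n·(M + tn) = 19 gives -586 + 121t = 19, so t = 5.
Foot = (48, −24, −22) + 5·(−6, 6, 7) = (18, 6, 13).

(18, 6, 13)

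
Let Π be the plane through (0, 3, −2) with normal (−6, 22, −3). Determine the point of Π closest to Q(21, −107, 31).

n = (−6, 22, −3), |n|² = 529, and n·Q − 72 = -2645.
t = -2645/529 = -5, so the foot is Q − t·n = (21, −107, 31) − (-5)·(−6, 22, −3) = (−9, 3, 16).

(-9, 3, 16)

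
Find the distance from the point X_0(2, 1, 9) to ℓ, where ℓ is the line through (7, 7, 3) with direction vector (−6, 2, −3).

Direction vector d = (−6, 2, −3).
AP = (−5, −6, 6); AP·d = 0, |AP|² = 97, |d|² = 49.
distance² = |AP|² − (AP·d)²/|d|² = 97 − 0/49 = 97, so the distance is √97.

√97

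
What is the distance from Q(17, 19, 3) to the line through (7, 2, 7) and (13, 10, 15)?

√241

A direction vector is d = (6, 8, 8).
AP = (10, 17, −4), and AP × d = (168, −104, −22).
|AP × d|² = 39524 and |d|² = 164, so the distance is √(39524/164) = √241.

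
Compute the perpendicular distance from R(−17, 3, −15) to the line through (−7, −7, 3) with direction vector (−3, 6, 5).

2√131

Direction vector d = (−3, 6, 5).
AP = (−10, 10, −18), and AP × d = (158, 104, −30).
|AP × d|² = 36680 and |d|² = 70, so the distance is √(36680/70) = √524 = 2√131.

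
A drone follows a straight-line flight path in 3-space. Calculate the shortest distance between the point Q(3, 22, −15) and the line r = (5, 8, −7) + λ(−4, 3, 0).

2√41

Direction vector d = (−4, 3, 0).
AP = (−2, 14, −8); AP·d = 50, |AP|² = 264, |d|² = 25.
distance² = |AP|² − (AP·d)²/|d|² = 264 − 2500/25 = 164, so the distance is 2√41.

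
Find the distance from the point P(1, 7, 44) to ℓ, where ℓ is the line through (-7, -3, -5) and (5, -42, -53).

3√89

A direction vector is d = (12, -39, -48).
AP = (8, 10, 49); AP·d = -2646, |AP|² = 2565, |d|² = 3969.
distance² = |AP|² − (AP·d)²/|d|² = 2565 − 7001316/3969 = 801, so the distance is 3√89.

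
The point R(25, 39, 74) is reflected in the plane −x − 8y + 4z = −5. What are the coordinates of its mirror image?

(217/9, 287/9, 698/9)

n = (−1, −8, 4), |n|² = 81, n·R − (-5) = -36, so t = -36/81 = -4/9.
Foot F = R − (-4/9)·n = (221/9, 319/9, 682/9); the reflection is 2F − R = (217/9, 287/9, 698/9).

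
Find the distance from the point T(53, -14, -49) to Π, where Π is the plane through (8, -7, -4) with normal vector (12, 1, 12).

The plane has equation n·(r − (8, -7, -4)) = 0, i.e. n·r = 41.
n = (12, 1, 12); n·P − 41 = -7; |n| = 17; distance = 7/17.

7/17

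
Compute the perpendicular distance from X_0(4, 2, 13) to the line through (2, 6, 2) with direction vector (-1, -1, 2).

3√5

Direction vector d = (-1, -1, 2).
AP = (2, -4, 11), and AP × d = (3, -15, -6).
|AP × d|² = 270 and |d|² = 6, so the distance is √(270/6) = √45 = 3√5.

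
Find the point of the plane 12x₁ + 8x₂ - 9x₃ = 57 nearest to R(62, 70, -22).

n = (12, 8, -9), |n|² = 289, and n·R − 57 = 1445.
t = 1445/289 = 5, so the foot is R − t·n = (62, 70, -22) − 5·(12, 8, -9) = (2, 30, 23).

(2, 30, 23)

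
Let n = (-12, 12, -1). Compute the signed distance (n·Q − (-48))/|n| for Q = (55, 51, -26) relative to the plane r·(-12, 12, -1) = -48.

26/17

n·Q − (-48) = 26.
|n| = 17, so the signed distance is 26/17.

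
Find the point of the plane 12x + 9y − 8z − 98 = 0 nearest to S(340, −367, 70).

(5696/17, -6302/17, 1246/17)

n = (12, 9, −8), |n|² = 289, and n·S − 98 = 119.
t = 119/289 = 7/17, so the foot is S − t·n = (340, −367, 70) − (7/17)·(12, 9, −8) = (5696/17, −6302/17, 1246/17).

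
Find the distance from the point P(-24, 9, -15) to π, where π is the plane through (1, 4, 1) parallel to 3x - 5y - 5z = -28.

20√59/59

Parallel planes share the normal n = (3, -5, -5); since (1, 4, 1) lies on the plane, its equation is 3x - 5y - 5z = -22.
Then n·(-24, 9, -15) - (-22) = -20.
|n| = √(9 + 25 + 25) = √59, so the distance is |-20|/√59 = 20√59/59.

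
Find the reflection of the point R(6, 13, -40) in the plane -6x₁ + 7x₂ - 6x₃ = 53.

With n = (-6, 7, -6), the signed offset is (n·R − 53)/|n|² = 242/121 = 2.
R' = R − 2t·n = (6, 13, -40) − 4·(-6, 7, -6) = (30, -15, -16).

(30, -15, -16)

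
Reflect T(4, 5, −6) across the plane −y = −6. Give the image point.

n = (0, −1, 0), |n|² = 1, n·T − (-6) = 1, so t = 1/1 = 1.
Foot F = T − 1·n = (4, 6, −6); the reflection is 2F − T = (4, 7, −6).

(4, 7, -6)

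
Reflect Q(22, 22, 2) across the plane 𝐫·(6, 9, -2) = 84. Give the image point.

With n = (6, 9, -2), the signed offset is (n·Q − 84)/|n|² = 242/121 = 2.
Q' = Q − 2t·n = (22, 22, 2) − 4·(6, 9, -2) = (-2, -14, 10).

(-2, -14, 10)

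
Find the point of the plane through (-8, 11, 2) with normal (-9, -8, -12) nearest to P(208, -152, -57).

The perpendicular from P has direction n = (-9, -8, -12): r = (208, -152, -57) + μ(-9, -8, -12).
Substitute into the plane: n·(P + μn) = -40 gives 28 + 289μ = -40, so μ = -4/17.
Foot = (208, -152, -57) + (-4/17)·(-9, -8, -12) = (3572/17, -2552/17, -921/17).

(3572/17, -2552/17, -921/17)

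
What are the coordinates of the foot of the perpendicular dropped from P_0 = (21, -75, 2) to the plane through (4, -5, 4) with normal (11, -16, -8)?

(-12, -27, 26)

n = (11, -16, -8), |n|² = 441, and n·P_0 − 92 = 1323.
t = 1323/441 = 3, so the foot is P_0 − t·n = (21, -75, 2) − 3·(11, -16, -8) = (-12, -27, 26).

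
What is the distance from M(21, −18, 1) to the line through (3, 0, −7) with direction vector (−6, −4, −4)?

Direction vector d = (−6, −4, −4).
AP = (18, −18, 8), and AP × d = (104, 24, −180).
|AP × d|² = 43792 and |d|² = 68, so the distance is √(43792/68) = √644 = 2√161.

2√161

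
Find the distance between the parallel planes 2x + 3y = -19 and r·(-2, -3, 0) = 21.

Divide the second equation by -1 to match normals: 2x + 3y = -21.
Both planes have normal n = (2, 3, 0), |n| = √13. Any point on the first plane is at distance |(-21) − (-19)|/|n| = 2/√13 from the second.

2/√13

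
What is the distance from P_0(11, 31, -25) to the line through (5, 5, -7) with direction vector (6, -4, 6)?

Direction vector d = (6, -4, 6).
AP = (6, 26, -18); AP·d = -176, |AP|² = 1036, |d|² = 88.
distance² = |AP|² − (AP·d)²/|d|² = 1036 − 30976/88 = 684, so the distance is 6√19.

6√19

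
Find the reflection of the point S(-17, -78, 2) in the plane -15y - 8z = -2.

With n = (0, -15, -8), the signed offset is (n·S − (-2))/|n|² = 1156/289 = 4.
S' = S − 2t·n = (-17, -78, 2) − 8·(0, -15, -8) = (-17, 42, 66).

(-17, 42, 66)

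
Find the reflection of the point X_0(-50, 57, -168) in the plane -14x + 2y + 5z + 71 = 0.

(-222/5, 281/5, -170)

n = (-14, 2, 5), |n|² = 225, n·X_0 − (-71) = 45, so t = 45/225 = 1/5.
Foot F = X_0 − (1/5)·n = (-236/5, 283/5, -169); the reflection is 2F − X_0 = (-222/5, 281/5, -170).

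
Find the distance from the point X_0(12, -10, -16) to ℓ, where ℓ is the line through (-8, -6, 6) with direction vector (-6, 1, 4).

2√13

Direction vector d = (-6, 1, 4).
AP = (20, -4, -22); AP·d = -212, |AP|² = 900, |d|² = 53.
distance² = |AP|² − (AP·d)²/|d|² = 900 − 44944/53 = 52, so the distance is 2√13.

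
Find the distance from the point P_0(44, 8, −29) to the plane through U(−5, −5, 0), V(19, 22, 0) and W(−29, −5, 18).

UV = (24, 27, 0) and UW = (−24, 0, 18), so a normal is n = UV × UW = (486, −432, 648).
d = |486·44 + (-432)·8 + 648·(-29) − (-270)| / √(236196 + 186624 + 419904) = |-594| / 918 = 11/17.

11/17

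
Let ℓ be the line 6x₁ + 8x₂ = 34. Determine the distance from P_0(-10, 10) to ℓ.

d = |6·(-10) + 8·10 − 34| / √(36 + 64) = |-14|/10 = 7/5.

7/5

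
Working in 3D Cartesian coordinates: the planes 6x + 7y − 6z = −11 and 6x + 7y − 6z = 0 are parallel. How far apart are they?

With common normal n = (6, 7, −6) (|n| = 11), the distance is |(-11) − 0|/|n| = 11/11 = 1.

1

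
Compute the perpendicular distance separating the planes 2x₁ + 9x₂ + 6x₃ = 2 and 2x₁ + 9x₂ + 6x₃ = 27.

With common normal n = (2, 9, 6) (|n| = 11), the distance is |2 − 27|/|n| = 25/11.

25/11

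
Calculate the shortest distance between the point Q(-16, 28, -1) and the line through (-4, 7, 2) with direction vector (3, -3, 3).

Direction vector d = (3, -3, 3).
AP = (-12, 21, -3), and AP × d = (54, 27, -27).
|AP × d|² = 4374 and |d|² = 27, so the distance is √(4374/27) = √162 = 9√2.

9√2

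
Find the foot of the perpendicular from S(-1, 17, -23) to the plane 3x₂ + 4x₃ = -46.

(-1, 82/5, -119/5)

The perpendicular from S has direction n = (0, 3, 4): r = (-1, 17, -23) + μ(0, 3, 4).
Substitute into the plane: n·(S + μn) = -46 gives -41 + 25μ = -46, so μ = -1/5.
Foot = (-1, 17, -23) + (-1/5)·(0, 3, 4) = (-1, 82/5, -119/5).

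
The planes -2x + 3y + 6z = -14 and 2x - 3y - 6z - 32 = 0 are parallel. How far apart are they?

18/7

Divide the second equation by -1 to match normals: -2x + 3y + 6z = -32.
Both planes have normal n = (-2, 3, 6), |n| = 7. Any point on the first plane is at distance |(-32) − (-14)|/|n| = 18/7 from the second.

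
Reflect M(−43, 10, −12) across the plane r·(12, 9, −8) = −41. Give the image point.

With n = (12, 9, −8), the signed offset is (n·M − (-41))/|n|² = -289/289 = -1.
M' = M − 2t·n = (−43, 10, −12) − (-2)·(12, 9, −8) = (−19, 28, −28).

(-19, 28, -28)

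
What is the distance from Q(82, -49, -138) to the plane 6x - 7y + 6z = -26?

Normal vector n = (6, -7, 6), and n·(82, -49, -138) - (-26) = 33.
|n| = √(36 + 49 + 36) = 11, so the distance is |33|/11 = 3.

3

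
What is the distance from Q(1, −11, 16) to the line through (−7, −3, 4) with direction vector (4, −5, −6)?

4√17

Direction vector d = (4, −5, −6).
AP = (8, −8, 12); AP·d = 0, |AP|² = 272, |d|² = 77.
distance² = |AP|² − (AP·d)²/|d|² = 272 − 0/77 = 272, so the distance is 4√17.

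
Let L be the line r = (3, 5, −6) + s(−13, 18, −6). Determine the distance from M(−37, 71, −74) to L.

Direction vector d = (−13, 18, −6).
AP = (−40, 66, −68), and AP × d = (828, 644, 138).
|AP × d|² = 1119364 and |d|² = 529, so the distance is √(1119364/529) = √2116 = 46.

46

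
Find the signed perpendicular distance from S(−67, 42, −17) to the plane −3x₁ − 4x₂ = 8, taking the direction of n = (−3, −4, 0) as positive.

5

n·S − 8 = 25.
|n| = 5, so the signed distance is 25/5 = 5.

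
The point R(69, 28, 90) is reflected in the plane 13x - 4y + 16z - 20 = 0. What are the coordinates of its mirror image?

With n = (13, -4, 16), the signed offset is (n·R − 20)/|n|² = 2205/441 = 5.
R' = R − 2t·n = (69, 28, 90) − 10·(13, -4, 16) = (-61, 68, -70).

(-61, 68, -70)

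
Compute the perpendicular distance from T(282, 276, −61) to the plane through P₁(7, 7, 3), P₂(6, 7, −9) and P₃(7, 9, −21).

P₁P₂ = (−1, 0, −12) and P₁P₃ = (0, 2, −24), so a normal is n = P₁P₂ × P₁P₃ = (24, −24, −2).
d = |24·282 + (-24)·276 + (-2)·(-61) − (-6)| / √(576 + 576 + 4) = |272| / 34 = 8.

8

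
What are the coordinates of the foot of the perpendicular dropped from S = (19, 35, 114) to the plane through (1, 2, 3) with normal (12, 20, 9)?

(-17, -25, 87)

n = (12, 20, 9), |n|² = 625, and n·S − 79 = 1875.
t = 1875/625 = 3, so the foot is S − t·n = (19, 35, 114) − 3·(12, 20, 9) = (-17, -25, 87).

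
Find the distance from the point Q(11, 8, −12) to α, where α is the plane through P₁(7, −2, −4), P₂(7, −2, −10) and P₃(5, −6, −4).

P₁P₂ = (0, 0, −6) and P₁P₃ = (−2, −4, 0), so a normal is n = P₁P₂ × P₁P₃ = (−24, 12, 0).
d = |(-24)·11 + 12·8 − (-192)| / √(576 + 144 + 0) = |24| / (12√5) = 2/√5.

2/√5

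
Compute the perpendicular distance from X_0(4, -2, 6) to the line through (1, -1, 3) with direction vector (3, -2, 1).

√5

Direction vector d = (3, -2, 1).
AP = (3, -1, 3); AP·d = 14, |AP|² = 19, |d|² = 14.
distance² = |AP|² − (AP·d)²/|d|² = 19 − 196/14 = 5, so the distance is √5.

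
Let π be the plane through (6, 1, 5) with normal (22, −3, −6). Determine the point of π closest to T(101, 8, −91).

The perpendicular from T has direction n = (22, −3, −6): r = (101, 8, −91) + μ(22, −3, −6).
Substitute into the plane: n·(T + μn) = 99 gives 2744 + 529μ = 99, so μ = -5.
Foot = (101, 8, −91) + (-5)·(22, −3, −6) = (−9, 23, −61).

(-9, 23, -61)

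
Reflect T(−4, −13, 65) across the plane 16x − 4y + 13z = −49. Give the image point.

With n = (16, −4, 13), the signed offset is (n·T − (-49))/|n|² = 882/441 = 2.
T' = T − 2t·n = (−4, −13, 65) − 4·(16, −4, 13) = (−68, 3, 13).

(-68, 3, 13)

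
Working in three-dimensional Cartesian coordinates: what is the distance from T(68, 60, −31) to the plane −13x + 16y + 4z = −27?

1

d = |(-13)·68 + 16·60 + 4·(-31) − (-27)| / √(169 + 256 + 16) = |-21| / 21 = 1.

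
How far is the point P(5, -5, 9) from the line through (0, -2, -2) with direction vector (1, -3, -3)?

2√34

Direction vector d = (1, -3, -3).
AP = (5, -3, 11), and AP × d = (42, 26, -12).
|AP × d|² = 2584 and |d|² = 19, so the distance is √(2584/19) = √136 = 2√34.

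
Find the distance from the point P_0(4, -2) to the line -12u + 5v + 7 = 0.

The normal to the line is n = (-12, 5) with |n| = 13.
|n·P_0 − (-7)| = |-58 − (-7)| = 51, so the distance is 51/13.

51/13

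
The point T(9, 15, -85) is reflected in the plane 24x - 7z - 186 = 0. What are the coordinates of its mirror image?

(-39, 15, -71)

With n = (24, 0, -7), the signed offset is (n·T − 186)/|n|² = 625/625 = 1.
T' = T − 2t·n = (9, 15, -85) − 2·(24, 0, -7) = (-39, 15, -71).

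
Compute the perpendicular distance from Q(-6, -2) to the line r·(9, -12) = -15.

1

d = |9·(-6) + (-12)·(-2) − (-15)| / √(81 + 144) = |-15|/15 = 1.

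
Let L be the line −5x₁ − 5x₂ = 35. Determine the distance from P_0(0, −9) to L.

The normal to the line is n = (−5, −5) with |n| = 5√2.
|n·P_0 − 35| = |45 − 35| = 10, so the distance is 10/(5√2) = √2.

√2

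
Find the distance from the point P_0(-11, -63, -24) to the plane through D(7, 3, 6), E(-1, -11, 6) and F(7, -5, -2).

2

DE = (-8, -14, 0) and DF = (0, -8, -8), so a normal is n = DE × DF = (112, -64, 64).
n = (112, -64, 64); n·P − 976 = 288; |n| = 144; distance = 288/144 = 2.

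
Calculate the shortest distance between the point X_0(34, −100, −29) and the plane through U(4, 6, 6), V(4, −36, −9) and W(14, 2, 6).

4/3

UV = (0, −42, −15) and UW = (10, −4, 0), so a normal is n = UV × UW = (−60, −150, 420).
Then n·(34, −100, −29) − 1380 = −600.
|n| = √(3600 + 22500 + 176400) = 450, so the distance is |-600|/450 = 4/3.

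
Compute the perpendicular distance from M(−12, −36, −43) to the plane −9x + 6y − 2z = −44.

n = (−9, 6, −2); n·P − (-44) = 22; |n| = 11; distance = 22/11 = 2.

2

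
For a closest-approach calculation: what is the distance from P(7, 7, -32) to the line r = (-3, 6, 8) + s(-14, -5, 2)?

6√41

Direction vector d = (-14, -5, 2).
AP = (10, 1, -40); AP·d = -225, |AP|² = 1701, |d|² = 225.
distance² = |AP|² − (AP·d)²/|d|² = 1701 − 50625/225 = 1476, so the distance is 6√41.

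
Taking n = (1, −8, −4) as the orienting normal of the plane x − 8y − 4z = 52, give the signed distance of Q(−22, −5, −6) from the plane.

n·Q − 52 = -10.
|n| = 9, so the signed distance is -10/9.

-10/9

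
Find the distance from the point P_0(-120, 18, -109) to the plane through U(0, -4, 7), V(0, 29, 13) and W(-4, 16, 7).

8

UV = (0, 33, 6) and UW = (-4, 20, 0), so a normal is n = UV × UW = (-120, -24, 132).
Then n·(-120, 18, -109) - 1020 = -1440.
|n| = √(14400 + 576 + 17424) = 180, so the distance is |-1440|/180 = 8.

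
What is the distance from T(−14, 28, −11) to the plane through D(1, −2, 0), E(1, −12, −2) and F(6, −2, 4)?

DE = (0, −10, −2) and DF = (5, 0, 4), so a normal is n = DE × DF = (−40, −10, 50).
Then n·(−14, 28, −11) − (−20) = −250.
|n| = √(1600 + 100 + 2500) = 10√42, so the distance is |-250|/(10√42) = 25√42/42.

25√42/42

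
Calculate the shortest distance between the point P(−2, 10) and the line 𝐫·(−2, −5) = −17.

The normal to the line is n = (−2, −5) with |n| = √29.
|n·P − (-17)| = |-46 − (-17)| = 29, so the distance is 29/√29 = √29.

√29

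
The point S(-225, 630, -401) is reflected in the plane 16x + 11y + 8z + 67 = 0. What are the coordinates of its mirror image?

With n = (16, 11, 8), the signed offset is (n·S − (-67))/|n|² = 189/441 = 3/7.
S' = S − 2t·n = (-225, 630, -401) − (6/7)·(16, 11, 8) = (-1671/7, 4344/7, -2855/7).

(-1671/7, 4344/7, -2855/7)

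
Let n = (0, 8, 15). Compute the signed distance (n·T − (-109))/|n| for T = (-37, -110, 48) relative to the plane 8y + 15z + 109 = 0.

n·T − (-109) = -51.
|n| = 17, so the signed distance is -51/17 = -3.

-3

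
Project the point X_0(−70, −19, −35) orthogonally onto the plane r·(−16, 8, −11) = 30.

(-22, -43, -2)

n = (−16, 8, −11), |n|² = 441, and n·X_0 − 30 = 1323.
t = 1323/441 = 3, so the foot is X_0 − t·n = (−70, −19, −35) − 3·(−16, 8, −11) = (−22, −43, −2).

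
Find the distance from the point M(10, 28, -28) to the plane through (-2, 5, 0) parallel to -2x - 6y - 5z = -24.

22√65/65

Parallel planes share the normal n = (-2, -6, -5); since (-2, 5, 0) lies on the plane, its equation is -2x - 6y - 5z = -26.
Then n·(10, 28, -28) - (-26) = -22.
|n| = √(4 + 36 + 25) = √65, so the distance is |-22|/√65 = 22√65/65.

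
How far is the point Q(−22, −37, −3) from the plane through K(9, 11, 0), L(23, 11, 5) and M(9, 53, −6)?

17/15

KL = (14, 0, 5) and KM = (0, 42, −6), so a normal is n = KL × KM = (−210, 84, 588).
Then n·(−22, −37, −3) − (−966) = 714.
|n| = √(44100 + 7056 + 345744) = 630, so the distance is |714|/630 = 17/15.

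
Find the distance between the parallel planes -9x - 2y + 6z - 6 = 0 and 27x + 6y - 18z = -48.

10/11

Divide the second equation by -3 to match normals: -9x - 2y + 6z = 16.
With common normal n = (-9, -2, 6) (|n| = 11), the distance is |6 − 16|/|n| = 10/11.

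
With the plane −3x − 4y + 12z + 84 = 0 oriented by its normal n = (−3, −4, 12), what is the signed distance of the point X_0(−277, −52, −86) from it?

n·X_0 − (-84) = 91.
|n| = 13, so the signed distance is 91/13 = 7.

7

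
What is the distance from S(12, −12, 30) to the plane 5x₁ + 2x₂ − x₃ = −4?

Normal vector n = (5, 2, −1), and n·(12, −12, 30) − (−4) = 10.
|n| = √(25 + 4 + 1) = √30, so the distance is |10|/√30 = √30/3.

10/√30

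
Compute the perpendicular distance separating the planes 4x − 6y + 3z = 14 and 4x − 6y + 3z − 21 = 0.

7√61/61

With common normal n = (4, −6, 3) (|n| = √61), the distance is |14 − 21|/|n| = 7/√61 = 7√61/61.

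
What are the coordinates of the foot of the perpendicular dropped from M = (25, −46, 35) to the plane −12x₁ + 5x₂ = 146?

The perpendicular from M has direction n = (−12, 5, 0): r = (25, −46, 35) + t(−12, 5, 0).
Substitute into the plane: n·(M + tn) = 146 gives -530 + 169t = 146, so t = 4.
Foot = (25, −46, 35) + 4·(−12, 5, 0) = (−23, −26, 35).

(-23, -26, 35)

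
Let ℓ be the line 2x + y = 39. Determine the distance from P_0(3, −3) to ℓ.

36√5/5

The normal to the line is n = (2, 1) with |n| = √5.
|n·P_0 − 39| = |3 − 39| = 36, so the distance is 36/√5.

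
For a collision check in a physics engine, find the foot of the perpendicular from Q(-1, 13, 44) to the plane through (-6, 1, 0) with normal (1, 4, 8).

n = (1, 4, 8), |n|² = 81, and n·Q − (-2) = 405.
t = 405/81 = 5, so the foot is Q − t·n = (-1, 13, 44) − 5·(1, 4, 8) = (-6, -7, 4).

(-6, -7, 4)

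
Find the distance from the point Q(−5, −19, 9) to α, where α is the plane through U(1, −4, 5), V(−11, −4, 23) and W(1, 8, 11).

5√14/14

UV = (−12, 0, 18) and UW = (0, 12, 6), so a normal is n = UV × UW = (−216, 72, −144).
n = (−216, 72, −144); n·P − (-1224) = -360; |n| = 72√14; distance = 360/(72√14) = 5/√14.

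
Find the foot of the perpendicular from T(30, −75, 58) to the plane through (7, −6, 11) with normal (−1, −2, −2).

(97/3, -211/3, 188/3)

n = (−1, −2, −2), |n|² = 9, and n·T − (-17) = 21.
t = 21/9 = 7/3, so the foot is T − t·n = (30, −75, 58) − (7/3)·(−1, −2, −2) = (97/3, −211/3, 188/3).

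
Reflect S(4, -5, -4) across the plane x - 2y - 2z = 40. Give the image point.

With n = (1, -2, -2), the signed offset is (n·S − 40)/|n|² = -18/9 = -2.
S' = S − 2t·n = (4, -5, -4) − (-4)·(1, -2, -2) = (8, -13, -12).

(8, -13, -12)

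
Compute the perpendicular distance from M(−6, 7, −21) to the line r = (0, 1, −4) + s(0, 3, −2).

3√17

Direction vector d = (0, 3, −2).
AP = (−6, 6, −17), and AP × d = (39, −12, −18).
|AP × d|² = 1989 and |d|² = 13, so the distance is √(1989/13) = √153 = 3√17.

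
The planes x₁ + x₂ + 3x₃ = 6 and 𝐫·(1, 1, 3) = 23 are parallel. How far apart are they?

With common normal n = (1, 1, 3) (|n| = √11), the distance is |6 − 23|/|n| = 17/√11 = 17√11/11.

17√11/11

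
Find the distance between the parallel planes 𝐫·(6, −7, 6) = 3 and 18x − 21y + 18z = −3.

4/11

Divide the second equation by 3 to match normals: 6x − 7y + 6z = -1.
With common normal n = (6, −7, 6) (|n| = 11), the distance is |3 − (-1)|/|n| = 4/11.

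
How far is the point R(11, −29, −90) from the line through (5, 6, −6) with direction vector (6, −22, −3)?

3√689

Direction vector d = (6, −22, −3).
AP = (6, −35, −84), and AP × d = (−1743, −486, 78).
|AP × d|² = 3280329 and |d|² = 529, so the distance is √(3280329/529) = √6201 = 3√689.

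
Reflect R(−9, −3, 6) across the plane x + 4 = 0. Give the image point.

With n = (1, 0, 0), the signed offset is (n·R − (-4))/|n|² = -5/1 = -5.
R' = R − 2t·n = (−9, −3, 6) − (-10)·(1, 0, 0) = (1, −3, 6).

(1, -3, 6)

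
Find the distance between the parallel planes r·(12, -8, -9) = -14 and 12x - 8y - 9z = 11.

25/17

With common normal n = (12, -8, -9) (|n| = 17), the distance is |(-14) − 11|/|n| = 25/17.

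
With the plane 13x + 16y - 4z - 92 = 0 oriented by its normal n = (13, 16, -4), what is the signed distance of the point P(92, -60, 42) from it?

-8/7

n·P − 92 = -24.
|n| = 21, so the signed distance is -24/21 = -8/7.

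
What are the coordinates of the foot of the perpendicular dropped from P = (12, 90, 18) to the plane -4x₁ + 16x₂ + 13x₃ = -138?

(28, 26, -34)

The perpendicular from P has direction n = (-4, 16, 13): r = (12, 90, 18) + λ(-4, 16, 13).
Substitute into the plane: n·(P + λn) = -138 gives 1626 + 441λ = -138, so λ = -4.
Foot = (12, 90, 18) + (-4)·(-4, 16, 13) = (28, 26, -34).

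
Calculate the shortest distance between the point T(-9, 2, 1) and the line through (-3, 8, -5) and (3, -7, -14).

A direction vector is d = (6, -15, -9).
AP = (-6, -6, 6), and AP × d = (144, -18, 126).
|AP × d|² = 36936 and |d|² = 342, so the distance is √(36936/342) = √108 = 6√3.

6√3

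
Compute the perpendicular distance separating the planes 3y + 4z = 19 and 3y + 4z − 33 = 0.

14/5

Both planes have normal n = (0, 3, 4), |n| = 5. Any point on the first plane is at distance |33 − 19|/|n| = 14/5 from the second.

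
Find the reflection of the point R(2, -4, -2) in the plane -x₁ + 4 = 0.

With n = (-1, 0, 0), the signed offset is (n·R − (-4))/|n|² = 2/1 = 2.
R' = R − 2t·n = (2, -4, -2) − 4·(-1, 0, 0) = (6, -4, -2).

(6, -4, -2)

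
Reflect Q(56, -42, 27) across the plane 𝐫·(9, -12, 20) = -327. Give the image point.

n = (9, -12, 20), |n|² = 625, n·Q − (-327) = 1875, so t = 1875/625 = 3.
Foot F = Q − 3·n = (29, -6, -33); the reflection is 2F − Q = (2, 30, -93).

(2, 30, -93)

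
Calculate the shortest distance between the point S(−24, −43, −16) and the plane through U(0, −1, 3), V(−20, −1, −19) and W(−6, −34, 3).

UV = (−20, 0, −22) and UW = (−6, −33, 0), so a normal is n = UV × UW = (−726, 132, 660).
d = |(-726)·(-24) + 132·(-43) + 660·(-16) − 1848| / √(527076 + 17424 + 435600) = |-660| / 990 = 2/3.

2/3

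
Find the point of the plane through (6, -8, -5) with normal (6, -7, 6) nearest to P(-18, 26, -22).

(6, -2, 2)

n = (6, -7, 6), |n|² = 121, and n·P − 62 = -484.
t = -484/121 = -4, so the foot is P − t·n = (-18, 26, -22) − (-4)·(6, -7, 6) = (6, -2, 2).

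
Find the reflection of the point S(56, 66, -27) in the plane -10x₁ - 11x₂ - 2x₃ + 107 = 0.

(-44, -44, -47)

With n = (-10, -11, -2), the signed offset is (n·S − (-107))/|n|² = -1125/225 = -5.
S' = S − 2t·n = (56, 66, -27) − (-10)·(-10, -11, -2) = (-44, -44, -47).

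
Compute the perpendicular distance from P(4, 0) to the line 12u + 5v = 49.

1/13

The normal to the line is n = (12, 5) with |n| = 13.
|n·P − 49| = |48 − 49| = 1, so the distance is 1/13.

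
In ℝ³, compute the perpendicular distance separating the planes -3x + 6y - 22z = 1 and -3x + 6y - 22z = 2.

1/23

With common normal n = (-3, 6, -22) (|n| = 23), the distance is |1 − 2|/|n| = 1/23.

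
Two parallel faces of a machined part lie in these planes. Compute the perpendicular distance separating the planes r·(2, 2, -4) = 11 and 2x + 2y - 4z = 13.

1/√6

With common normal n = (2, 2, -4) (|n| = 2√6), the distance is |11 − 13|/|n| = 2/(2√6) = √6/6.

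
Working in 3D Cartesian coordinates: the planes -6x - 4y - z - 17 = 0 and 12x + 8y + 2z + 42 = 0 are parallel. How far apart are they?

4√53/53

Divide the second equation by -2 to match normals: -6x - 4y - z = 21.
With common normal n = (-6, -4, -1) (|n| = √53), the distance is |17 − 21|/|n| = 4/√53 = 4√53/53.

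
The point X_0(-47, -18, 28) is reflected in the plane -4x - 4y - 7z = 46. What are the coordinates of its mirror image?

n = (-4, -4, -7), |n|² = 81, n·X_0 − 46 = 18, so t = 18/81 = 2/9.
Foot F = X_0 − (2/9)·n = (-415/9, -154/9, 266/9); the reflection is 2F − X_0 = (-407/9, -146/9, 280/9).

(-407/9, -146/9, 280/9)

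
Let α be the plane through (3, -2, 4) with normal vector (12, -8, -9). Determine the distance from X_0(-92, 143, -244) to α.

The plane has equation n·(r − (3, -2, 4)) = 0, i.e. n·r = 16.
Then n·(-92, 143, -244) - 16 = -68.
|n| = √(144 + 64 + 81) = 17, so the distance is |-68|/17 = 4.

4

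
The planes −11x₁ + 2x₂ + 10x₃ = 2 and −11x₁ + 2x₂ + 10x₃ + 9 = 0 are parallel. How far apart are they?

Both planes have normal n = (−11, 2, 10), |n| = 15. Any point on the first plane is at distance |(-9) − 2|/|n| = 11/15 from the second.

11/15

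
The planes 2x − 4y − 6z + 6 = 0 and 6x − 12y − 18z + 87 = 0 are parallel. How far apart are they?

Divide the second equation by 3 to match normals: 2x − 4y − 6z = -29.
Both planes have normal n = (2, −4, −6), |n| = 2√14. Any point on the first plane is at distance |(-29) − (-6)|/|n| = 23/(2√14) from the second.

23√14/28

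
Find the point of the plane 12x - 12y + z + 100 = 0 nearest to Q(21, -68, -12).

(-27, -20, -16)

n = (12, -12, 1), |n|² = 289, and n·Q − (-100) = 1156.
t = 1156/289 = 4, so the foot is Q − t·n = (21, -68, -12) − 4·(12, -12, 1) = (-27, -20, -16).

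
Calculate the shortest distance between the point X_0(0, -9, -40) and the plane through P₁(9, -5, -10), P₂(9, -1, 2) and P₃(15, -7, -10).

P₁P₂ = (0, 4, 12) and P₁P₃ = (6, -2, 0), so a normal is n = P₁P₂ × P₁P₃ = (24, 72, -24).
Then n·(0, -9, -40) - 96 = 216.
|n| = √(576 + 5184 + 576) = 24√11, so the distance is |216|/(24√11) = 9/√11.

9√11/11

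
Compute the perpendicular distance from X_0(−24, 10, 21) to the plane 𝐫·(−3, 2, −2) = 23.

n = (−3, 2, −2); n·P − 23 = 27; |n| = √17; distance = 27/√17 = 27√17/17.

27√17/17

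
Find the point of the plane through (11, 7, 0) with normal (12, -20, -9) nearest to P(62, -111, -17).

(2, -11, 28)

The perpendicular from P has direction n = (12, -20, -9): r = (62, -111, -17) + λ(12, -20, -9).
Substitute into the plane: n·(P + λn) = -8 gives 3117 + 625λ = -8, so λ = -5.
Foot = (62, -111, -17) + (-5)·(12, -20, -9) = (2, -11, 28).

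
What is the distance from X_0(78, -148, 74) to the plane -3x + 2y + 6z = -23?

9

Normal vector n = (-3, 2, 6), and n·(78, -148, 74) - (-23) = -63.
|n| = √(9 + 4 + 36) = 7, so the distance is |-63|/7 = 9.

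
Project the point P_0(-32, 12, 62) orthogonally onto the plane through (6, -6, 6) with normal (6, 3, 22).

(-44, 6, 18)

The perpendicular from P_0 has direction n = (6, 3, 22): r = (-32, 12, 62) + λ(6, 3, 22).
Substitute into the plane: n·(P_0 + λn) = 150 gives 1208 + 529λ = 150, so λ = -2.
Foot = (-32, 12, 62) + (-2)·(6, 3, 22) = (-44, 6, 18).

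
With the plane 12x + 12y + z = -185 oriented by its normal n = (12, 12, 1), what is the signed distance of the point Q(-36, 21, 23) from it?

n·Q − (-185) = 28.
|n| = 17, so the signed distance is 28/17.

28/17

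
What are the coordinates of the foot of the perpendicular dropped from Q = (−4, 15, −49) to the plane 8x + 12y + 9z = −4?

(4, 27, -40)

The perpendicular from Q has direction n = (8, 12, 9): r = (−4, 15, −49) + λ(8, 12, 9).
Substitute into the plane: n·(Q + λn) = -4 gives -293 + 289λ = -4, so λ = 1.
Foot = (−4, 15, −49) + 1·(8, 12, 9) = (4, 27, −40).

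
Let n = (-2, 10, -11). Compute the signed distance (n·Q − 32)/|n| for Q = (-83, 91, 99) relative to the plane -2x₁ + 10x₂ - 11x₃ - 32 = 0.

-3

n·Q − 32 = -45.
|n| = 15, so the signed distance is -45/15 = -3.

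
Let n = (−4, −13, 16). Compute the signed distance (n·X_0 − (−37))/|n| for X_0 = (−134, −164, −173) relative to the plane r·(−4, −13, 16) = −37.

n·X_0 − (-37) = -63.
|n| = 21, so the signed distance is -63/21 = -3.

-3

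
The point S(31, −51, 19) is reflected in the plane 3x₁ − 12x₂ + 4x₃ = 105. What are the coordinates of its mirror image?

With n = (3, −12, 4), the signed offset is (n·S − 105)/|n|² = 676/169 = 4.
S' = S − 2t·n = (31, −51, 19) − 8·(3, −12, 4) = (7, 45, −13).

(7, 45, -13)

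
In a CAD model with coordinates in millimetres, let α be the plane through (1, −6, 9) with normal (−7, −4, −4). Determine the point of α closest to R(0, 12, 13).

n = (−7, −4, −4), |n|² = 81, and n·R − (-19) = -81.
t = -81/81 = -1, so the foot is R − t·n = (0, 12, 13) − (-1)·(−7, −4, −4) = (−7, 8, 9).

(-7, 8, 9)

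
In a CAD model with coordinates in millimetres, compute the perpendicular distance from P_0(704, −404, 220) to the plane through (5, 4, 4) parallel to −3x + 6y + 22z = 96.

9

Parallel planes share the normal n = (−3, 6, 22); since (5, 4, 4) lies on the plane, its equation is −3x + 6y + 22z = 97.
Then n·(704, −404, 220) − 97 = 207.
|n| = √(9 + 36 + 484) = 23, so the distance is |207|/23 = 9.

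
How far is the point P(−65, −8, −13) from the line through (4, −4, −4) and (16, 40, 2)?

3√481

A direction vector is d = (12, 44, 6).
AP = (−69, −4, −9), and AP × d = (372, 306, −2988).
|AP × d|² = 9160164 and |d|² = 2116, so the distance is √(9160164/2116) = √4329 = 3√481.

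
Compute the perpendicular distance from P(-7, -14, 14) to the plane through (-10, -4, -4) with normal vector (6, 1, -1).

The plane has equation n·(r − (-10, -4, -4)) = 0, i.e. n·r = -60.
n = (6, 1, -1); n·P − (-60) = -10; |n| = √38; distance = 10/√38 = 5√38/19.

10/√38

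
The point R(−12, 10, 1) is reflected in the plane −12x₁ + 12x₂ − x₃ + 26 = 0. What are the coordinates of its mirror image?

(12, -14, 3)

With n = (−12, 12, −1), the signed offset is (n·R − (-26))/|n|² = 289/289 = 1.
R' = R − 2t·n = (−12, 10, 1) − 2·(−12, 12, −1) = (12, −14, 3).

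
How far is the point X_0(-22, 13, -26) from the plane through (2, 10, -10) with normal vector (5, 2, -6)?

The plane has equation n·(r − (2, 10, -10)) = 0, i.e. n·r = 90.
d = |5·(-22) + 2·13 + (-6)·(-26) − 90| / √(25 + 4 + 36) = |-18| / √65 = 18√65/65.

18/√65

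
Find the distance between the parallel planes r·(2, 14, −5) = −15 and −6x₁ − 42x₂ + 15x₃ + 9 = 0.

Divide the second equation by -3 to match normals: 2x₁ + 14x₂ − 5x₃ = 3.
Both planes have normal n = (2, 14, −5), |n| = 15. Any point on the first plane is at distance |3 − (-15)|/|n| = 18/15 = 6/5 from the second.

6/5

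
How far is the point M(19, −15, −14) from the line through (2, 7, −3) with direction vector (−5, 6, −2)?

Direction vector d = (−5, 6, −2).
AP = (17, −22, −11); AP·d = -195, |AP|² = 894, |d|² = 65.
distance² = |AP|² − (AP·d)²/|d|² = 894 − 38025/65 = 309, so the distance is √309.

√309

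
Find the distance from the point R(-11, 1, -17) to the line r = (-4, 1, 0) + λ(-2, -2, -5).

Direction vector d = (-2, -2, -5).
AP = (-7, 0, -17), and AP × d = (-34, -1, 14).
|AP × d|² = 1353 and |d|² = 33, so the distance is √(1353/33) = √41.

√41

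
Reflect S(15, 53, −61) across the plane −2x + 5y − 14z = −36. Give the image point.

(35, 3, 79)

n = (−2, 5, −14), |n|² = 225, n·S − (-36) = 1125, so t = 1125/225 = 5.
Foot F = S − 5·n = (25, 28, 9); the reflection is 2F − S = (35, 3, 79).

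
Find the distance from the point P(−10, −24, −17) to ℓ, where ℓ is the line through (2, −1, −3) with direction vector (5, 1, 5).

√410

Direction vector d = (5, 1, 5).
AP = (−12, −23, −14); AP·d = -153, |AP|² = 869, |d|² = 51.
distance² = |AP|² − (AP·d)²/|d|² = 869 − 23409/51 = 410, so the distance is √410.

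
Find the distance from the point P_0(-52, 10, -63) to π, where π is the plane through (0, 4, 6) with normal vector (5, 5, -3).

The plane has equation n·(r − (0, 4, 6)) = 0, i.e. n·r = 2.
n = (5, 5, -3); n·P − 2 = -23; |n| = √59; distance = 23/√59.

23/√59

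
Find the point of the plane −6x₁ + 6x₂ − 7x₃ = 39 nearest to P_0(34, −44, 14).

(4, -14, -21)

n = (−6, 6, −7), |n|² = 121, and n·P_0 − 39 = -605.
t = -605/121 = -5, so the foot is P_0 − t·n = (34, −44, 14) − (-5)·(−6, 6, −7) = (4, −14, −21).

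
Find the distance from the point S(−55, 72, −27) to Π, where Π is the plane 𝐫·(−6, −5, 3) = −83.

28/√70

Normal vector n = (−6, −5, 3), and n·(−55, 72, −27) − (−83) = −28.
|n| = √(36 + 25 + 9) = √70, so the distance is |-28|/√70 = 28/√70.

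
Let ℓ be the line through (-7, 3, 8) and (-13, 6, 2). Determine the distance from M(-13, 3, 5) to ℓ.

A direction vector is d = (-6, 3, -6).
AP = (-6, 0, -3), and AP × d = (9, -18, -18).
|AP × d|² = 729 and |d|² = 81, so the distance is √(729/81) = √9 = 3.

3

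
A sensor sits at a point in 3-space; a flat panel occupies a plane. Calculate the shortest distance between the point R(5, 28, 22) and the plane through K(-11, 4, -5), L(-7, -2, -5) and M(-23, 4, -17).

KL = (4, -6, 0) and KM = (-12, 0, -12), so a normal is n = KL × KM = (72, 48, -72).
n = (72, 48, -72); n·P − (-240) = 360; |n| = 24√22; distance = 360/(24√22) = 15/√22.

15√22/22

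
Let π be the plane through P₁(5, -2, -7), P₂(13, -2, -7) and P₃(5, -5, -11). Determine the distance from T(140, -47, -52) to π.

P₁P₂ = (8, 0, 0) and P₁P₃ = (0, -3, -4), so a normal is n = P₁P₂ × P₁P₃ = (0, 32, -24).
Then n·(140, -47, -52) - 104 = -360.
|n| = √(0 + 1024 + 576) = 40, so the distance is |-360|/40 = 9.

9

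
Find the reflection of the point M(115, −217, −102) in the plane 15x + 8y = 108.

n = (15, 8, 0), |n|² = 289, n·M − 108 = -119, so t = -119/289 = -7/17.
Foot F = M − (-7/17)·n = (2060/17, −3633/17, −102); the reflection is 2F − M = (2165/17, −3577/17, −102).

(2165/17, -3577/17, -102)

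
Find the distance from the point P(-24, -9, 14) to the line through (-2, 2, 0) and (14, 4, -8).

A direction vector is d = (16, 2, -8).
AP = (-22, -11, 14); AP·d = -486, |AP|² = 801, |d|² = 324.
distance² = |AP|² − (AP·d)²/|d|² = 801 − 236196/324 = 72, so the distance is 6√2.

6√2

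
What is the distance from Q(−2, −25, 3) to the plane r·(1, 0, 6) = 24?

8/√37

d = |1·(-2) + 6·3 − 24| / √(1 + 0 + 36) = |-8| / √37 = 8√37/37.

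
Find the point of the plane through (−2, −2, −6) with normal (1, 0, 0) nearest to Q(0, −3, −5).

n = (1, 0, 0), |n|² = 1, and n·Q − (-2) = 2.
t = 2/1 = 2, so the foot is Q − t·n = (0, −3, −5) − 2·(1, 0, 0) = (−2, −3, −5).

(-2, -3, -5)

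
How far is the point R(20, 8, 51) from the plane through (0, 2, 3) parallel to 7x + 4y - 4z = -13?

28/9

Parallel planes share the normal n = (7, 4, -4); since (0, 2, 3) lies on the plane, its equation is 7x + 4y - 4z = -4.
Then n·(20, 8, 51) - (-4) = -28.
|n| = √(49 + 16 + 16) = 9, so the distance is |-28|/9 = 28/9.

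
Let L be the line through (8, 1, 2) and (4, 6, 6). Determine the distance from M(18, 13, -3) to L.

√269

A direction vector is d = (-4, 5, 4).
AP = (10, 12, -5); AP·d = 0, |AP|² = 269, |d|² = 57.
distance² = |AP|² − (AP·d)²/|d|² = 269 − 0/57 = 269, so the distance is √269.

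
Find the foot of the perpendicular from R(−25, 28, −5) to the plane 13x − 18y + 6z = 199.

(1, -8, 7)

n = (13, −18, 6), |n|² = 529, and n·R − 199 = -1058.
t = -1058/529 = -2, so the foot is R − t·n = (−25, 28, −5) − (-2)·(13, −18, 6) = (1, −8, 7).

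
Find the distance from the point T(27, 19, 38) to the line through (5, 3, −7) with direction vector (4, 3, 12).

√61

Direction vector d = (4, 3, 12).
AP = (22, 16, 45), and AP × d = (57, −84, 2).
|AP × d|² = 10309 and |d|² = 169, so the distance is √(10309/169) = √61.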